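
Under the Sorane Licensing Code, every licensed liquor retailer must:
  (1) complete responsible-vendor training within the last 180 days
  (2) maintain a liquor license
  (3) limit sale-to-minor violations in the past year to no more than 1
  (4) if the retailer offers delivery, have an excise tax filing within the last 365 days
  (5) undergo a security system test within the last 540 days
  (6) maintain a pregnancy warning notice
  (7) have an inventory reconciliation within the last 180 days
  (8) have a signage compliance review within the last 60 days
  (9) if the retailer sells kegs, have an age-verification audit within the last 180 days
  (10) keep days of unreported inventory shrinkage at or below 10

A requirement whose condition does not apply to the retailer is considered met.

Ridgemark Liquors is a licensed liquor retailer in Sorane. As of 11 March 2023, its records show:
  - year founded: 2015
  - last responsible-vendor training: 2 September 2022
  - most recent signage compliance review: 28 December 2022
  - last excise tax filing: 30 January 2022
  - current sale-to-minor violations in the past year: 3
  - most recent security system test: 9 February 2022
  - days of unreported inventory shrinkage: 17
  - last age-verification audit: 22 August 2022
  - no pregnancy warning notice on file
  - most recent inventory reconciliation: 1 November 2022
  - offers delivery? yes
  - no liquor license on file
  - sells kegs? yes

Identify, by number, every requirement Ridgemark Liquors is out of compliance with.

1, 2, 3, 4, 6, 8, 9, 10

1. responsible-vendor training 190 days ago vs limit 180 → not met
2. liquor license absent → not met
3. sale-to-minor violations in the past year 3 > 1 → not met
4. condition 'offers delivery' holds; excise tax filing 405 days ago vs limit 365 → not met
5. security system test 395 days ago vs limit 540 → met
6. pregnancy warning notice absent → not met
7. inventory reconciliation 130 days ago vs limit 180 → met
8. signage compliance review 73 days ago vs limit 60 → not met
9. condition 'sells kegs' holds; age-verification audit 201 days ago vs limit 180 → not met
10. days of unreported inventory shrinkage 17 > 10 → not met
Not met: 1, 2, 3, 4, 6, 8, 9, 10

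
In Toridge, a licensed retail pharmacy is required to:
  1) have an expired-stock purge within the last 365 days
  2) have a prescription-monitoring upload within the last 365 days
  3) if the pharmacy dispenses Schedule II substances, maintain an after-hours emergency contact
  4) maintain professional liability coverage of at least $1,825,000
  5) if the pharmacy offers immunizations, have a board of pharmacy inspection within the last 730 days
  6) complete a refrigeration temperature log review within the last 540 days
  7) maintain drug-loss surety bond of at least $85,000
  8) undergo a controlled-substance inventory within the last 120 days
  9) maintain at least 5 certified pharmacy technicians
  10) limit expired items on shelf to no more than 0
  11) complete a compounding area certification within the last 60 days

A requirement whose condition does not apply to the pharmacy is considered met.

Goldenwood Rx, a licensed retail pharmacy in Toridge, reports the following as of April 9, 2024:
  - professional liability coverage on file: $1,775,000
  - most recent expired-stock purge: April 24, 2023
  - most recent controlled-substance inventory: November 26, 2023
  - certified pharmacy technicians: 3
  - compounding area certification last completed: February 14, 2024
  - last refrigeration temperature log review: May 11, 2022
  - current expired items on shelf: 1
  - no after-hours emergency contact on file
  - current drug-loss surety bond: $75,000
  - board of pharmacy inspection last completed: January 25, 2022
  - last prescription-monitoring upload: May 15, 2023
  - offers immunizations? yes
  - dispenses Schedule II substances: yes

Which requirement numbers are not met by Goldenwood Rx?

3, 4, 5, 6, 7, 8, 9, 10

1. expired-stock purge 351 days ago vs limit 365 → met
2. prescription-monitoring upload 330 days ago vs limit 365 → met
3. condition 'dispenses Schedule II substances' holds; after-hours emergency contact absent → not met
4. professional liability coverage $1,775,000 < $1,825,000 → not met
5. condition 'offers immunizations' holds; board of pharmacy inspection 805 days ago vs limit 730 → not met
6. refrigeration temperature log review 699 days ago vs limit 540 → not met
7. drug-loss surety bond $75,000 < $85,000 → not met
8. controlled-substance inventory 135 days ago vs limit 120 → not met
9. certified pharmacy technicians 3 < 5 → not met
10. expired items on shelf 1 > 0 → not met
11. compounding area certification 55 days ago vs limit 60 → met
Not met: 3, 4, 5, 6, 7, 8, 9, 10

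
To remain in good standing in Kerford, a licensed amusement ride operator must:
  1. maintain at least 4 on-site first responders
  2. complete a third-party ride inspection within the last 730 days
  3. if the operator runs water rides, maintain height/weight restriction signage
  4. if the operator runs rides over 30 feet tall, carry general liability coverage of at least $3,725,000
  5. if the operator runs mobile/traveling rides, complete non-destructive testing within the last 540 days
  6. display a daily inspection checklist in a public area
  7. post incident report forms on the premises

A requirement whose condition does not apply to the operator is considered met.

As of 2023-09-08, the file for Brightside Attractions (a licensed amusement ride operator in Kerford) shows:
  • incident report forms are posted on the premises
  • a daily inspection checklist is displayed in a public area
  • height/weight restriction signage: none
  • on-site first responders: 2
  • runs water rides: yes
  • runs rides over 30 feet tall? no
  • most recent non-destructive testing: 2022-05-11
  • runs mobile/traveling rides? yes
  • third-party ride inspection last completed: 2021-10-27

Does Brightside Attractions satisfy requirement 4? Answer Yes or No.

4. condition 'runs rides over 30 feet tall' does not hold → requirement n/a → met

Yes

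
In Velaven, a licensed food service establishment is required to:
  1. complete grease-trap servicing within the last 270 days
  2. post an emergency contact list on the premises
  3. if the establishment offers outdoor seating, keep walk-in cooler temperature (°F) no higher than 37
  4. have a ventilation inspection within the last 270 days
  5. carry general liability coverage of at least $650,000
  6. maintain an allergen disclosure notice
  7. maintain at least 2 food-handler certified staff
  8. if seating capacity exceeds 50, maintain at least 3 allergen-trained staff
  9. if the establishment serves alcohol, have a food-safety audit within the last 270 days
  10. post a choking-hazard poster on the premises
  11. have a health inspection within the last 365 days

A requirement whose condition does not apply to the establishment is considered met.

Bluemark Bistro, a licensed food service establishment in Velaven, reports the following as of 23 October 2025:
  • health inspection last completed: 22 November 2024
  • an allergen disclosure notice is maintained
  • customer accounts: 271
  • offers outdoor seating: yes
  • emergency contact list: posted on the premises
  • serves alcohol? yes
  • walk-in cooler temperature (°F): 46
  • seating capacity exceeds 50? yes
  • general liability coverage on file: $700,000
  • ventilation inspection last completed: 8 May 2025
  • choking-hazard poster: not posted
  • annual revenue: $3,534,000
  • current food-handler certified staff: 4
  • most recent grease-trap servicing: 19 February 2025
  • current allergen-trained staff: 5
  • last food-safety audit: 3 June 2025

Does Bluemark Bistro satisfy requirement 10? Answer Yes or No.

No

10. choking-hazard poster absent → not met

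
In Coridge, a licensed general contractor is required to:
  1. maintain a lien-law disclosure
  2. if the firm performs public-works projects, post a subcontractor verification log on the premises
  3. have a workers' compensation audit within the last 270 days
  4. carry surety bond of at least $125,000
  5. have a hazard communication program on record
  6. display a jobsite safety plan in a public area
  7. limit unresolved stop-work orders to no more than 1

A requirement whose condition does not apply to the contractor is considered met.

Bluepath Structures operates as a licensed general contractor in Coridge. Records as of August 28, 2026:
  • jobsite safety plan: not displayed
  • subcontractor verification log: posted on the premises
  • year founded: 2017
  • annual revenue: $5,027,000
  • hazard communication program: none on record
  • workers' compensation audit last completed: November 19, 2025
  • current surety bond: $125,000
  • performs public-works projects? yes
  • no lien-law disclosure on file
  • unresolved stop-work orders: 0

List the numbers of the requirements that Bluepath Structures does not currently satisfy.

1, 3, 5, 6

1. lien-law disclosure absent → not met
2. condition 'performs public-works projects' holds; subcontractor verification log present → met
3. workers' compensation audit 282 days ago vs limit 270 → not met
4. surety bond $125,000 ≥ $125,000 → met
5. hazard communication program absent → not met
6. jobsite safety plan absent → not met
7. unresolved stop-work orders 0 ≤ 1 → met
Not met: 1, 3, 5, 6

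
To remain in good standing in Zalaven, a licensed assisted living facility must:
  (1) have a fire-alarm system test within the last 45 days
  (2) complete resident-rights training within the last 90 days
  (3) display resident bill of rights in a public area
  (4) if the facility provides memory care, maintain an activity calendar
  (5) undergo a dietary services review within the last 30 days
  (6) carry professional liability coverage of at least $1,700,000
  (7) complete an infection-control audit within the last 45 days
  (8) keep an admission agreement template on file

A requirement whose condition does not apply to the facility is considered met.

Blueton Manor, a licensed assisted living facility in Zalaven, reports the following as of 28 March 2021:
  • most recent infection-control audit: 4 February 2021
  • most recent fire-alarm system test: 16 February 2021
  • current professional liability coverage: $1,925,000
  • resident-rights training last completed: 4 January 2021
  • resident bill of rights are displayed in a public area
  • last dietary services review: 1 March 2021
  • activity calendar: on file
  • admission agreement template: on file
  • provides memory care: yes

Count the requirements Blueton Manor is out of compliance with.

1. fire-alarm system test 40 days ago vs limit 45 → met
2. resident-rights training 83 days ago vs limit 90 → met
3. resident bill of rights present → met
4. condition 'provides memory care' holds; activity calendar present → met
5. dietary services review 27 days ago vs limit 30 → met
6. professional liability coverage $1,925,000 ≥ $1,700,000 → met
7. infection-control audit 52 days ago vs limit 45 → not met
8. admission agreement template present → met
Not met: 1 of 8

1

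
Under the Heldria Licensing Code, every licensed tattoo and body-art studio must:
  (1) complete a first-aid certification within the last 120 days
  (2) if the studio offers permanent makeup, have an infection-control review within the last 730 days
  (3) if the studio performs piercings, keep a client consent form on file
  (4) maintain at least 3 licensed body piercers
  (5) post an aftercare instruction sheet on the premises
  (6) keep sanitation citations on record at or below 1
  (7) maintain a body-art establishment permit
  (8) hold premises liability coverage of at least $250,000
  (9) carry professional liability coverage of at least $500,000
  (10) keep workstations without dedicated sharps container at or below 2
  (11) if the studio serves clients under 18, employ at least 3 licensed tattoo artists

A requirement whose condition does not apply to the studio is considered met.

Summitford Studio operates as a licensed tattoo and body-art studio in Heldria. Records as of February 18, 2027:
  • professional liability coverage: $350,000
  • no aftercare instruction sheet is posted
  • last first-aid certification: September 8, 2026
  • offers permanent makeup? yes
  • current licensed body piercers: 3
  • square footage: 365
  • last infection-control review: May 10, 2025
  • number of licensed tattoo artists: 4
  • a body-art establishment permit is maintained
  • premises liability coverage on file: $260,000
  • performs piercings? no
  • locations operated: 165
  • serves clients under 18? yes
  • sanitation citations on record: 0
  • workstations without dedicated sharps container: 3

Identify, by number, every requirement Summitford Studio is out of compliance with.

1, 5, 9, 10

1. first-aid certification 163 days ago vs limit 120 → not met
2. condition 'offers permanent makeup' holds; infection-control review 649 days ago vs limit 730 → met
3. condition 'performs piercings' does not hold → requirement n/a → met
4. licensed body piercers 3 ≥ 3 → met
5. aftercare instruction sheet absent → not met
6. sanitation citations on record 0 ≤ 1 → met
7. body-art establishment permit present → met
8. premises liability coverage $260,000 ≥ $250,000 → met
9. professional liability coverage $350,000 < $500,000 → not met
10. workstations without dedicated sharps container 3 > 2 → not met
11. condition 'serves clients under 18' holds; licensed tattoo artists 4 ≥ 3 → met
Not met: 1, 5, 9, 10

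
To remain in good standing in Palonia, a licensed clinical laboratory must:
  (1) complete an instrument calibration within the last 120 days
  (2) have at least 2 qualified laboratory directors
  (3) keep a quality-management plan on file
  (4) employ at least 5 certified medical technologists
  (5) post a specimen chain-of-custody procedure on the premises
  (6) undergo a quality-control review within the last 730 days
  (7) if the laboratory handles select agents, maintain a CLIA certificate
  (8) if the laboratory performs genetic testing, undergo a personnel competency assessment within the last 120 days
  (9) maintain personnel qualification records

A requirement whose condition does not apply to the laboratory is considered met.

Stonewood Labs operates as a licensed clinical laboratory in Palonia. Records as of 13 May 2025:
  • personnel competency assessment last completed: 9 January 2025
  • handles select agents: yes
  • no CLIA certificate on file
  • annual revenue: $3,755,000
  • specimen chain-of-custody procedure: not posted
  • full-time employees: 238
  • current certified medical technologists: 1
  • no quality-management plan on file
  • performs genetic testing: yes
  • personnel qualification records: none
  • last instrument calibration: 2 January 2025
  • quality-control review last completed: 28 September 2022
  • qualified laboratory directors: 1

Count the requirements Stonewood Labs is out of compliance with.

1. instrument calibration 131 days ago vs limit 120 → not met
2. qualified laboratory directors 1 < 2 → not met
3. quality-management plan absent → not met
4. certified medical technologists 1 < 5 → not met
5. specimen chain-of-custody procedure absent → not met
6. quality-control review 958 days ago vs limit 730 → not met
7. condition 'handles select agents' holds; CLIA certificate absent → not met
8. condition 'performs genetic testing' holds; personnel competency assessment 124 days ago vs limit 120 → not met
9. personnel qualification records absent → not met
Not met: 9 of 9

9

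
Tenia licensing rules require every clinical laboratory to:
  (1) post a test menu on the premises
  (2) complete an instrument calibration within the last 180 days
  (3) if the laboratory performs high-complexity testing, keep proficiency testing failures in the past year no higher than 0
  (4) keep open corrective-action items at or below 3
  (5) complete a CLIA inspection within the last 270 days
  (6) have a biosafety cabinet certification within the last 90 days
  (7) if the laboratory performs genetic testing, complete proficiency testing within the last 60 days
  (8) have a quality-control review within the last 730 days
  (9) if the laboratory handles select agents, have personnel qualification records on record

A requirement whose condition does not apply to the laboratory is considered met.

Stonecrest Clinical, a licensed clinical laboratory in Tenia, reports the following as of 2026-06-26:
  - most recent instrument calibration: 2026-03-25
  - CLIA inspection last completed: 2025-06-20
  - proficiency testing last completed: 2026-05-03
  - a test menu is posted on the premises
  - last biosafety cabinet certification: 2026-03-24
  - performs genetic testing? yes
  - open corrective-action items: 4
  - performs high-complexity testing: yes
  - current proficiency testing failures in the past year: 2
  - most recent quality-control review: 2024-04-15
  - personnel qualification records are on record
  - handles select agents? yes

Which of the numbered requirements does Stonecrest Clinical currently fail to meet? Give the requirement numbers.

3, 4, 5, 6, 8

1. test menu present → met
2. instrument calibration 93 days ago vs limit 180 → met
3. condition 'performs high-complexity testing' holds; proficiency testing failures in the past year 2 > 0 → not met
4. open corrective-action items 4 > 3 → not met
5. CLIA inspection 371 days ago vs limit 270 → not met
6. biosafety cabinet certification 94 days ago vs limit 90 → not met
7. condition 'performs genetic testing' holds; proficiency testing 54 days ago vs limit 60 → met
8. quality-control review 802 days ago vs limit 730 → not met
9. condition 'handles select agents' holds; personnel qualification records present → met
Not met: 3, 4, 5, 6, 8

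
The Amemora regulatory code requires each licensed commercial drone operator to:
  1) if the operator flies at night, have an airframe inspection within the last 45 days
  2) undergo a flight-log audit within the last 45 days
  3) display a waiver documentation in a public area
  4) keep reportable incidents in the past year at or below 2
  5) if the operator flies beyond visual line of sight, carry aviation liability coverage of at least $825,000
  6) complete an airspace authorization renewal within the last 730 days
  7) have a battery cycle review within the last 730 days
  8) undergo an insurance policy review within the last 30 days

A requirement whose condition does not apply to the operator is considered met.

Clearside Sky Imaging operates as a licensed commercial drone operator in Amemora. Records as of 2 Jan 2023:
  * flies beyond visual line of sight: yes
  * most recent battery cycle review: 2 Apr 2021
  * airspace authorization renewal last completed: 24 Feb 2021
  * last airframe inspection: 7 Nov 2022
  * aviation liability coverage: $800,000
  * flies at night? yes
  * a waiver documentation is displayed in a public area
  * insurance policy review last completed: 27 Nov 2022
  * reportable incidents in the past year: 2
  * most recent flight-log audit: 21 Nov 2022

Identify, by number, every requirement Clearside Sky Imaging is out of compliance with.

1, 5, 8

1. condition 'flies at night' holds; airframe inspection 56 days ago vs limit 45 → not met
2. flight-log audit 42 days ago vs limit 45 → met
3. waiver documentation present → met
4. reportable incidents in the past year 2 ≤ 2 → met
5. condition 'flies beyond visual line of sight' holds; aviation liability coverage $800,000 < $825,000 → not met
6. airspace authorization renewal 677 days ago vs limit 730 → met
7. battery cycle review 640 days ago vs limit 730 → met
8. insurance policy review 36 days ago vs limit 30 → not met
Not met: 1, 5, 8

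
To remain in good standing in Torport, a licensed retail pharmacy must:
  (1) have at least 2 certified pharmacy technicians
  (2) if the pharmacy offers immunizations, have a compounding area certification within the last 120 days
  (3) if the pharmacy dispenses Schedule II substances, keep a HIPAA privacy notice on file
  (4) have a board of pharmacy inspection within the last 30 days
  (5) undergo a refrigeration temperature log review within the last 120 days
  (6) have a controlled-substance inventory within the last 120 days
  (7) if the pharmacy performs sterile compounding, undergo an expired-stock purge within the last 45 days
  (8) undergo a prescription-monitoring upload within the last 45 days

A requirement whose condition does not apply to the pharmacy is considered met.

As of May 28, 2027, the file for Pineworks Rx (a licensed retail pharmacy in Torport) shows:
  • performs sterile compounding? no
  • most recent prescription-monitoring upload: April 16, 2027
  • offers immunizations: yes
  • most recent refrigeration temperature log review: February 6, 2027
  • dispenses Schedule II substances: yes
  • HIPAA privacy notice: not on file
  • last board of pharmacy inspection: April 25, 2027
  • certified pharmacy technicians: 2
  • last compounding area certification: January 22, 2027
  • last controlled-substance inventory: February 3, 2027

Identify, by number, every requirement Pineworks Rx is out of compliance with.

2, 3, 4

1. certified pharmacy technicians 2 ≥ 2 → met
2. condition 'offers immunizations' holds; compounding area certification 126 days ago vs limit 120 → not met
3. condition 'dispenses Schedule II substances' holds; HIPAA privacy notice absent → not met
4. board of pharmacy inspection 33 days ago vs limit 30 → not met
5. refrigeration temperature log review 111 days ago vs limit 120 → met
6. controlled-substance inventory 114 days ago vs limit 120 → met
7. condition 'performs sterile compounding' does not hold → requirement n/a → met
8. prescription-monitoring upload 42 days ago vs limit 45 → met
Not met: 2, 3, 4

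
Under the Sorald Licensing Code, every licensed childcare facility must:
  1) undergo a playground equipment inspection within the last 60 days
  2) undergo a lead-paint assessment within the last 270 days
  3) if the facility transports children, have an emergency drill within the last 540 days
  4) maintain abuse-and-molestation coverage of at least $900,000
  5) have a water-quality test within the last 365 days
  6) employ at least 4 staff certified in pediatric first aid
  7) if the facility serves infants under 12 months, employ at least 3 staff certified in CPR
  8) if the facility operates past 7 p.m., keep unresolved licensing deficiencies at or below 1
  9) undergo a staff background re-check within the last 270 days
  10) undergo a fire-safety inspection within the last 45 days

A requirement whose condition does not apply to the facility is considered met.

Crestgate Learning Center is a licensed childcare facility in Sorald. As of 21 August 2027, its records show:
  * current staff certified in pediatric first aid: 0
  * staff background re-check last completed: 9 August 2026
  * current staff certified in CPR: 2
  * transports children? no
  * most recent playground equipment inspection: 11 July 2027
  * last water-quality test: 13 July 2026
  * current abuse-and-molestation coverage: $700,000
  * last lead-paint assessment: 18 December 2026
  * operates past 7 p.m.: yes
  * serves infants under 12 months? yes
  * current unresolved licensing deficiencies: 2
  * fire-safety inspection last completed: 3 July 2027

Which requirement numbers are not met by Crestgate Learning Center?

1. playground equipment inspection 41 days ago vs limit 60 → met
2. lead-paint assessment 246 days ago vs limit 270 → met
3. condition 'transports children' does not hold → requirement n/a → met
4. abuse-and-molestation coverage $700,000 < $900,000 → not met
5. water-quality test 404 days ago vs limit 365 → not met
6. staff certified in pediatric first aid 0 < 4 → not met
7. condition 'serves infants under 12 months' holds; staff certified in CPR 2 < 3 → not met
8. condition 'operates past 7 p.m.' holds; unresolved licensing deficiencies 2 > 1 → not met
9. staff background re-check 377 days ago vs limit 270 → not met
10. fire-safety inspection 49 days ago vs limit 45 → not met
Not met: 4, 5, 6, 7, 8, 9, 10

4, 5, 6, 7, 8, 9, 10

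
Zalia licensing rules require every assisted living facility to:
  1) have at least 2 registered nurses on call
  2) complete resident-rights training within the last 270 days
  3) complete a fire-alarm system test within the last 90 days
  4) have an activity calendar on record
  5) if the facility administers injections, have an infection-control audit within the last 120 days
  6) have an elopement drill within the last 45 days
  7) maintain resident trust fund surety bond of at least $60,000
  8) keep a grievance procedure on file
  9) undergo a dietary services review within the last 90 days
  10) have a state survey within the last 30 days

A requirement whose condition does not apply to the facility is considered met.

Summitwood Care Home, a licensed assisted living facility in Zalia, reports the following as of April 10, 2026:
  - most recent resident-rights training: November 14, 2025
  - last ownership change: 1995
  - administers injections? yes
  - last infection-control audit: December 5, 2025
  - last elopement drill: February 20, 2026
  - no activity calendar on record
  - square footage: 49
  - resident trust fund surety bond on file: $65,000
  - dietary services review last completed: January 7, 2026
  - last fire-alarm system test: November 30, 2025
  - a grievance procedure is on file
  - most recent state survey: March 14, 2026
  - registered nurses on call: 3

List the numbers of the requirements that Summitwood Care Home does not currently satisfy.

3, 4, 5, 6, 9

1. registered nurses on call 3 ≥ 2 → met
2. resident-rights training 147 days ago vs limit 270 → met
3. fire-alarm system test 131 days ago vs limit 90 → not met
4. activity calendar absent → not met
5. condition 'administers injections' holds; infection-control audit 126 days ago vs limit 120 → not met
6. elopement drill 49 days ago vs limit 45 → not met
7. resident trust fund surety bond $65,000 ≥ $60,000 → met
8. grievance procedure present → met
9. dietary services review 93 days ago vs limit 90 → not met
10. state survey 27 days ago vs limit 30 → met
Not met: 3, 4, 5, 6, 9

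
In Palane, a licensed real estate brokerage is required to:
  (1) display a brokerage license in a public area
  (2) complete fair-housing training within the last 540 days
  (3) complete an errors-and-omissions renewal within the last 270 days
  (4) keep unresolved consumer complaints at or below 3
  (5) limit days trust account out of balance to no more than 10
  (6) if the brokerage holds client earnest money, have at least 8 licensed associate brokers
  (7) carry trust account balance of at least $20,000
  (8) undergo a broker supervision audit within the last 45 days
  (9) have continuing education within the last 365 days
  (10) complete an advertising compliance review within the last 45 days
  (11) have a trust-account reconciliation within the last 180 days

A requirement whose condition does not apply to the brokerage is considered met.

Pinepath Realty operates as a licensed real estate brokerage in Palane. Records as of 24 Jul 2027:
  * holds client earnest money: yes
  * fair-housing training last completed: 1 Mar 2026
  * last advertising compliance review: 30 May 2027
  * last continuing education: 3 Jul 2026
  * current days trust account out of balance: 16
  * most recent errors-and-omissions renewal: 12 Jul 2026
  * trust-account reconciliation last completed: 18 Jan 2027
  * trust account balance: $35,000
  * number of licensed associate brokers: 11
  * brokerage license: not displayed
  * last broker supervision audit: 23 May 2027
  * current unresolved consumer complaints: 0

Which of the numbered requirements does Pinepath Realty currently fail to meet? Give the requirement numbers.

1. brokerage license absent → not met
2. fair-housing training 510 days ago vs limit 540 → met
3. errors-and-omissions renewal 377 days ago vs limit 270 → not met
4. unresolved consumer complaints 0 ≤ 3 → met
5. days trust account out of balance 16 > 10 → not met
6. condition 'holds client earnest money' holds; licensed associate brokers 11 ≥ 8 → met
7. trust account balance $35,000 ≥ $20,000 → met
8. broker supervision audit 62 days ago vs limit 45 → not met
9. continuing education 386 days ago vs limit 365 → not met
10. advertising compliance review 55 days ago vs limit 45 → not met
11. trust-account reconciliation 187 days ago vs limit 180 → not met
Not met: 1, 3, 5, 8, 9, 10, 11

1, 3, 5, 8, 9, 10, 11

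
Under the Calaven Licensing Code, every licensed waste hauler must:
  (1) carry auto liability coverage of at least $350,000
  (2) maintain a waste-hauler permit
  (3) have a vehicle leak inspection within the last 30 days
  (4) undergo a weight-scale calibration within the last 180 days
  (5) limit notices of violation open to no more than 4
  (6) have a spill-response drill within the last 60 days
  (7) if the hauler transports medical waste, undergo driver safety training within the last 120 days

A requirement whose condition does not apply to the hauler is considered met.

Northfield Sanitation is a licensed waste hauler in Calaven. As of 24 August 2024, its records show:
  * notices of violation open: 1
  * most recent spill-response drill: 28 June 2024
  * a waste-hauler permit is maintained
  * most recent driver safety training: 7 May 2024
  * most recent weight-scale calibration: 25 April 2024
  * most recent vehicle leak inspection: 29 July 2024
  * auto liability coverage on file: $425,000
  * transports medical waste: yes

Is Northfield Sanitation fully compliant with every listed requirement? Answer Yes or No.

Yes

1. auto liability coverage $425,000 ≥ $350,000 → met
2. waste-hauler permit present → met
3. vehicle leak inspection 26 days ago vs limit 30 → met
4. weight-scale calibration 121 days ago vs limit 180 → met
5. notices of violation open 1 ≤ 4 → met
6. spill-response drill 57 days ago vs limit 60 → met
7. condition 'transports medical waste' holds; driver safety training 109 days ago vs limit 120 → met
All met.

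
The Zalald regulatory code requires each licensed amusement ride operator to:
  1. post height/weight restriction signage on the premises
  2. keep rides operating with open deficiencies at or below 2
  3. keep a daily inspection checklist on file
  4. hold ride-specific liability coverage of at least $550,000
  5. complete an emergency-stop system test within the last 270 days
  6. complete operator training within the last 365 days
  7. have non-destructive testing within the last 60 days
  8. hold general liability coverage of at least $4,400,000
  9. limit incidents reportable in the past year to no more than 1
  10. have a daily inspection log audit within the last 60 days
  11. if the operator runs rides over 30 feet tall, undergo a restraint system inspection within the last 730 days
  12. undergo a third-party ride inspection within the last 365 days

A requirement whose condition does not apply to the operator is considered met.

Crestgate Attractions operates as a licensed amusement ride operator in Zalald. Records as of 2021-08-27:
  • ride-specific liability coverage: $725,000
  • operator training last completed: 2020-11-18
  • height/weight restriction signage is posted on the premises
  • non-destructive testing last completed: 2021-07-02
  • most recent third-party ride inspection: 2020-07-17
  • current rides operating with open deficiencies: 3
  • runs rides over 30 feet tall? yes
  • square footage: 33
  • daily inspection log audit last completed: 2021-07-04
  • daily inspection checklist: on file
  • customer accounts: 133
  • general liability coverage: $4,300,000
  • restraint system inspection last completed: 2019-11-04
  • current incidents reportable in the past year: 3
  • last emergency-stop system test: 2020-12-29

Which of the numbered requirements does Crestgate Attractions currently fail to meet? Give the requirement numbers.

2, 8, 9, 12

1. height/weight restriction signage present → met
2. rides operating with open deficiencies 3 > 2 → not met
3. daily inspection checklist present → met
4. ride-specific liability coverage $725,000 ≥ $550,000 → met
5. emergency-stop system test 241 days ago vs limit 270 → met
6. operator training 282 days ago vs limit 365 → met
7. non-destructive testing 56 days ago vs limit 60 → met
8. general liability coverage $4,300,000 < $4,400,000 → not met
9. incidents reportable in the past year 3 > 1 → not met
10. daily inspection log audit 54 days ago vs limit 60 → met
11. condition 'runs rides over 30 feet tall' holds; restraint system inspection 662 days ago vs limit 730 → met
12. third-party ride inspection 406 days ago vs limit 365 → not met
Not met: 2, 8, 9, 12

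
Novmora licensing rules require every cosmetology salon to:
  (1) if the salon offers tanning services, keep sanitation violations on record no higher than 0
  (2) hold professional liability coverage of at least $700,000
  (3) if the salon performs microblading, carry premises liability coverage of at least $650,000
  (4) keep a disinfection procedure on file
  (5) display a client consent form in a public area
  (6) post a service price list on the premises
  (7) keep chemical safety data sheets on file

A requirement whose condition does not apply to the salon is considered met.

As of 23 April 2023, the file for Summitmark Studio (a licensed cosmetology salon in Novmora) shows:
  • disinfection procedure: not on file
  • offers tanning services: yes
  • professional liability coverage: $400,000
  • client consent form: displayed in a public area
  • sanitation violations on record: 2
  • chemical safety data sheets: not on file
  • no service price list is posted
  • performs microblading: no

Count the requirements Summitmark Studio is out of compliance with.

5

1. condition 'offers tanning services' holds; sanitation violations on record 2 > 0 → not met
2. professional liability coverage $400,000 < $700,000 → not met
3. condition 'performs microblading' does not hold → requirement n/a → met
4. disinfection procedure absent → not met
5. client consent form present → met
6. service price list absent → not met
7. chemical safety data sheets absent → not met
Not met: 5 of 7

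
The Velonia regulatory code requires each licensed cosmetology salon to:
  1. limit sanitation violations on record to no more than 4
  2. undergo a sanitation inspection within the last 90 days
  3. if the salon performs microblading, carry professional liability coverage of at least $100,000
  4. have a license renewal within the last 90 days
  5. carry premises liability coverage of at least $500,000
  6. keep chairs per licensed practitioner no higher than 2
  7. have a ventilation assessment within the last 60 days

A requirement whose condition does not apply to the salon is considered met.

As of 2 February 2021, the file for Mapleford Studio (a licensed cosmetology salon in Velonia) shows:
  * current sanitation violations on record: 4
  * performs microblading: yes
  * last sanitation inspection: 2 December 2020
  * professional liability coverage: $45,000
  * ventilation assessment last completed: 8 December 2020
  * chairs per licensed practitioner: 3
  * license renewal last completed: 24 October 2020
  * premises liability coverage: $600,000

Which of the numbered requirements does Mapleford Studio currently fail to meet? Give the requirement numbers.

1. sanitation violations on record 4 ≤ 4 → met
2. sanitation inspection 62 days ago vs limit 90 → met
3. condition 'performs microblading' holds; professional liability coverage $45,000 < $100,000 → not met
4. license renewal 101 days ago vs limit 90 → not met
5. premises liability coverage $600,000 ≥ $500,000 → met
6. chairs per licensed practitioner 3 > 2 → not met
7. ventilation assessment 56 days ago vs limit 60 → met
Not met: 3, 4, 6

3, 4, 6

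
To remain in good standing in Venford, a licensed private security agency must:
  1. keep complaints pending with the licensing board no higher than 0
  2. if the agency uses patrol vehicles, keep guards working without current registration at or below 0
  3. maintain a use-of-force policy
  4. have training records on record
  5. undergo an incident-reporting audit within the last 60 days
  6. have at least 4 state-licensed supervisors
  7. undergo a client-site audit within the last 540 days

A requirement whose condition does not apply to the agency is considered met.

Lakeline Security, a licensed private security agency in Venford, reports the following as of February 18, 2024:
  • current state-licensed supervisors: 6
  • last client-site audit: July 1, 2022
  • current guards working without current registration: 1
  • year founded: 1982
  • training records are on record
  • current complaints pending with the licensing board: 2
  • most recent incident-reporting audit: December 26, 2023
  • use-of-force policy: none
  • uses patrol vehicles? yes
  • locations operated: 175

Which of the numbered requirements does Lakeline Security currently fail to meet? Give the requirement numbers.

1. complaints pending with the licensing board 2 > 0 → not met
2. condition 'uses patrol vehicles' holds; guards working without current registration 1 > 0 → not met
3. use-of-force policy absent → not met
4. training records present → met
5. incident-reporting audit 54 days ago vs limit 60 → met
6. state-licensed supervisors 6 ≥ 4 → met
7. client-site audit 597 days ago vs limit 540 → not met
Not met: 1, 2, 3, 7

1, 2, 3, 7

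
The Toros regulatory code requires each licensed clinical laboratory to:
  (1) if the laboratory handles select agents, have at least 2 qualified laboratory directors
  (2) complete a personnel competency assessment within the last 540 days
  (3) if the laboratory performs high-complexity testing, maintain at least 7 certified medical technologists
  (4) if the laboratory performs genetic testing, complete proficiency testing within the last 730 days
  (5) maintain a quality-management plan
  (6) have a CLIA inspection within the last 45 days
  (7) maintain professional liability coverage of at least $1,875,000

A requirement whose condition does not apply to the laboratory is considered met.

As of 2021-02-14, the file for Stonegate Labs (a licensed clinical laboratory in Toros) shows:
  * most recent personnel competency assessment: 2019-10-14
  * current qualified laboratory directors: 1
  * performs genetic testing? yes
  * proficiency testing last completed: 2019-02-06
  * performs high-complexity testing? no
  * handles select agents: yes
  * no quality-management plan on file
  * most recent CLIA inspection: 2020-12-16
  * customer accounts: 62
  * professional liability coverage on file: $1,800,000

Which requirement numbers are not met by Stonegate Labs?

1, 4, 5, 6, 7

1. condition 'handles select agents' holds; qualified laboratory directors 1 < 2 → not met
2. personnel competency assessment 489 days ago vs limit 540 → met
3. condition 'performs high-complexity testing' does not hold → requirement n/a → met
4. condition 'performs genetic testing' holds; proficiency testing 739 days ago vs limit 730 → not met
5. quality-management plan absent → not met
6. CLIA inspection 60 days ago vs limit 45 → not met
7. professional liability coverage $1,800,000 < $1,875,000 → not met
Not met: 1, 4, 5, 6, 7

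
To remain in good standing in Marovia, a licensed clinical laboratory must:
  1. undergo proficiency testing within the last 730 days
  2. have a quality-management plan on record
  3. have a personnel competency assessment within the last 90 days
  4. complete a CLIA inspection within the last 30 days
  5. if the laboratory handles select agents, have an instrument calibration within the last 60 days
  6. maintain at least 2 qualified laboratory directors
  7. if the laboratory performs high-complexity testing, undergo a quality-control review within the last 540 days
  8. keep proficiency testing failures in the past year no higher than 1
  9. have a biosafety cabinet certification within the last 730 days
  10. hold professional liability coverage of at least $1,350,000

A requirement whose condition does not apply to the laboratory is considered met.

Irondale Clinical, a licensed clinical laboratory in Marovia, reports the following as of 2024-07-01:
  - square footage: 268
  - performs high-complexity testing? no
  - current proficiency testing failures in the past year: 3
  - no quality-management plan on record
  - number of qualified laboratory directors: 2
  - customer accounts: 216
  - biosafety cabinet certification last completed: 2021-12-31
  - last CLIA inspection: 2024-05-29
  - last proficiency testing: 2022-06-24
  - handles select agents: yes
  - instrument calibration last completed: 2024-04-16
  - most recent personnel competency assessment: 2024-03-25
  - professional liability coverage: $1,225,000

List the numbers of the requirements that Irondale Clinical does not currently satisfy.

1, 2, 3, 4, 5, 8, 9, 10

1. proficiency testing 738 days ago vs limit 730 → not met
2. quality-management plan absent → not met
3. personnel competency assessment 98 days ago vs limit 90 → not met
4. CLIA inspection 33 days ago vs limit 30 → not met
5. condition 'handles select agents' holds; instrument calibration 76 days ago vs limit 60 → not met
6. qualified laboratory directors 2 ≥ 2 → met
7. condition 'performs high-complexity testing' does not hold → requirement n/a → met
8. proficiency testing failures in the past year 3 > 1 → not met
9. biosafety cabinet certification 913 days ago vs limit 730 → not met
10. professional liability coverage $1,225,000 < $1,350,000 → not met
Not met: 1, 2, 3, 4, 5, 8, 9, 10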